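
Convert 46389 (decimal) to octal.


Divide by 8 repeatedly:
46389 ÷ 8 = 5798 remainder 5
5798 ÷ 8 = 724 remainder 6
724 ÷ 8 = 90 remainder 4
90 ÷ 8 = 11 remainder 2
11 ÷ 8 = 1 remainder 3
1 ÷ 8 = 0 remainder 1
Reading remainders bottom-up:
= 0o132465


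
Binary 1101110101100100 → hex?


Group into 4-bit nibbles: 1101110101100100
  1101 = D
  1101 = D
  0110 = 6
  0100 = 4
= 0xDD64


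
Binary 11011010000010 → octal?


Group into 3-bit groups: 011011010000010
  011 = 3
  011 = 3
  010 = 2
  000 = 0
  010 = 2
= 0o33202


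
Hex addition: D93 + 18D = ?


Align and add column by column (LSB to MSB, each column mod 16 with carry):
  0D93
+ 018D
  ----
  col 0: 3(3) + D(13) + 0 (carry in) = 16 → 0(0), carry out 1
  col 1: 9(9) + 8(8) + 1 (carry in) = 18 → 2(2), carry out 1
  col 2: D(13) + 1(1) + 1 (carry in) = 15 → F(15), carry out 0
  col 3: 0(0) + 0(0) + 0 (carry in) = 0 → 0(0), carry out 0
Reading digits MSB→LSB: 0F20
Strip leading zeros: F20
= 0xF20


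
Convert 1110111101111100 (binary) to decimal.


Positional values:
Bit 2: 1 × 2^2 = 4
Bit 3: 1 × 2^3 = 8
Bit 4: 1 × 2^4 = 16
Bit 5: 1 × 2^5 = 32
Bit 6: 1 × 2^6 = 64
Bit 8: 1 × 2^8 = 256
Bit 9: 1 × 2^9 = 512
Bit 10: 1 × 2^10 = 1024
Bit 11: 1 × 2^11 = 2048
Bit 13: 1 × 2^13 = 8192
Bit 14: 1 × 2^14 = 16384
Bit 15: 1 × 2^15 = 32768
Sum = 4 + 8 + 16 + 32 + 64 + 256 + 512 + 1024 + 2048 + 8192 + 16384 + 32768
= 61308


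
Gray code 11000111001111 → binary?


Gray code: 11000111001111
MSB stays the same: 1
Each subsequent bit = prev_binary XOR current_gray:
  B[1] = 1 XOR 1 = 0
  B[2] = 0 XOR 0 = 0
  B[3] = 0 XOR 0 = 0
  B[4] = 0 XOR 0 = 0
  B[5] = 0 XOR 1 = 1
  B[6] = 1 XOR 1 = 0
  B[7] = 0 XOR 1 = 1
  B[8] = 1 XOR 0 = 1
  B[9] = 1 XOR 0 = 1
  B[10] = 1 XOR 1 = 0
  B[11] = 0 XOR 1 = 1
  B[12] = 1 XOR 1 = 0
  B[13] = 0 XOR 1 = 1
= 10000101110101 (8565 decimal)


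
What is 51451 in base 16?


Divide by 16 repeatedly:
51451 ÷ 16 = 3215 remainder 11 (B)
3215 ÷ 16 = 200 remainder 15 (F)
200 ÷ 16 = 12 remainder 8 (8)
12 ÷ 16 = 0 remainder 12 (C)
Reading remainders bottom-up:
= 0xC8FB


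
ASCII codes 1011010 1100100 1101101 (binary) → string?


Codes (binary): 1011010 1100100 1101101
Per-code ASCII lookup:
  1011010 = 90  (range 65-90: uppercase, 90 - 65 = 25) → 'Z'
  1100100 = 100  (range 97-122: lowercase, 100 - 97 = 3) → 'd'
  1101101 = 109  (range 97-122: lowercase, 109 - 97 = 12) → 'm'
= 'Zdm'


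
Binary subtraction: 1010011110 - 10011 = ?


Align and subtract column by column (LSB to MSB, borrowing when needed):
  1010011110
- 0000010011
  ----------
  col 0: (0 - 0 borrow-in) - 1 → borrow from next column: (0+2) - 1 = 1, borrow out 1
  col 1: (1 - 1 borrow-in) - 1 → borrow from next column: (0+2) - 1 = 1, borrow out 1
  col 2: (1 - 1 borrow-in) - 0 → 0 - 0 = 0, borrow out 0
  col 3: (1 - 0 borrow-in) - 0 → 1 - 0 = 1, borrow out 0
  col 4: (1 - 0 borrow-in) - 1 → 1 - 1 = 0, borrow out 0
  col 5: (0 - 0 borrow-in) - 0 → 0 - 0 = 0, borrow out 0
  col 6: (0 - 0 borrow-in) - 0 → 0 - 0 = 0, borrow out 0
  col 7: (1 - 0 borrow-in) - 0 → 1 - 0 = 1, borrow out 0
  col 8: (0 - 0 borrow-in) - 0 → 0 - 0 = 0, borrow out 0
  col 9: (1 - 0 borrow-in) - 0 → 1 - 0 = 1, borrow out 0
Reading bits MSB→LSB: 1010001011
Strip leading zeros: 1010001011
= 1010001011


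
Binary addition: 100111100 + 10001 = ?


Align and add column by column (LSB to MSB, carry propagating):
  0100111100
+ 0000010001
  ----------
  col 0: 0 + 1 + 0 (carry in) = 1 → bit 1, carry out 0
  col 1: 0 + 0 + 0 (carry in) = 0 → bit 0, carry out 0
  col 2: 1 + 0 + 0 (carry in) = 1 → bit 1, carry out 0
  col 3: 1 + 0 + 0 (carry in) = 1 → bit 1, carry out 0
  col 4: 1 + 1 + 0 (carry in) = 2 → bit 0, carry out 1
  col 5: 1 + 0 + 1 (carry in) = 2 → bit 0, carry out 1
  col 6: 0 + 0 + 1 (carry in) = 1 → bit 1, carry out 0
  col 7: 0 + 0 + 0 (carry in) = 0 → bit 0, carry out 0
  col 8: 1 + 0 + 0 (carry in) = 1 → bit 1, carry out 0
  col 9: 0 + 0 + 0 (carry in) = 0 → bit 0, carry out 0
Reading bits MSB→LSB: 0101001101
Strip leading zeros: 101001101
= 101001101


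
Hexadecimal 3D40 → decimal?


Positional values:
Position 0: 0 × 16^0 = 0 × 1 = 0
Position 1: 4 × 16^1 = 4 × 16 = 64
Position 2: D × 16^2 = 13 × 256 = 3328
Position 3: 3 × 16^3 = 3 × 4096 = 12288
Sum = 0 + 64 + 3328 + 12288
= 15680


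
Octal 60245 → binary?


Each octal digit → 3 binary bits:
  6 = 110
  0 = 000
  2 = 010
  4 = 100
  5 = 101
Concatenate: 110 000 010 100 101
= 110000010100101


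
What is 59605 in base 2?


Divide by 2 repeatedly:
59605 ÷ 2 = 29802 remainder 1
29802 ÷ 2 = 14901 remainder 0
14901 ÷ 2 = 7450 remainder 1
7450 ÷ 2 = 3725 remainder 0
3725 ÷ 2 = 1862 remainder 1
1862 ÷ 2 = 931 remainder 0
931 ÷ 2 = 465 remainder 1
465 ÷ 2 = 232 remainder 1
232 ÷ 2 = 116 remainder 0
116 ÷ 2 = 58 remainder 0
58 ÷ 2 = 29 remainder 0
29 ÷ 2 = 14 remainder 1
14 ÷ 2 = 7 remainder 0
7 ÷ 2 = 3 remainder 1
3 ÷ 2 = 1 remainder 1
1 ÷ 2 = 0 remainder 1
Reading remainders bottom-up:
= 1110100011010101


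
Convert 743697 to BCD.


Each digit → 4-bit binary:
  7 → 0111
  4 → 0100
  3 → 0011
  6 → 0110
  9 → 1001
  7 → 0111
= 0111 0100 0011 0110 1001 0111


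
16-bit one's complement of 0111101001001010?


Original: 0111101001001010
Invert all bits:
  bit 0: 0 → 1
  bit 1: 1 → 0
  bit 2: 1 → 0
  bit 3: 1 → 0
  bit 4: 1 → 0
  bit 5: 0 → 1
  bit 6: 1 → 0
  bit 7: 0 → 1
  bit 8: 0 → 1
  bit 9: 1 → 0
  bit 10: 0 → 1
  bit 11: 0 → 1
  bit 12: 1 → 0
  bit 13: 0 → 1
  bit 14: 1 → 0
  bit 15: 0 → 1
= 1000010110110101


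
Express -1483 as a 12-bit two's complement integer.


Original: 010111001011
Step 1 - Invert all bits: 101000110100
Step 2 - Add 1: 101000110100 + 1
= 101000110101 (represents -1483)


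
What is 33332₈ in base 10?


Positional values:
Position 0: 2 × 8^0 = 2
Position 1: 3 × 8^1 = 24
Position 2: 3 × 8^2 = 192
Position 3: 3 × 8^3 = 1536
Position 4: 3 × 8^4 = 12288
Sum = 2 + 24 + 192 + 1536 + 12288
= 14042


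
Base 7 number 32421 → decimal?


Positional values (base 7):
  1 × 7^0 = 1 × 1 = 1
  2 × 7^1 = 2 × 7 = 14
  4 × 7^2 = 4 × 49 = 196
  2 × 7^3 = 2 × 343 = 686
  3 × 7^4 = 3 × 2401 = 7203
Sum = 1 + 14 + 196 + 686 + 7203
= 8100


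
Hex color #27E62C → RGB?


Hex: #27E62C
R = 27₁₆ = 39
G = E6₁₆ = 230
B = 2C₁₆ = 44
= RGB(39, 230, 44)


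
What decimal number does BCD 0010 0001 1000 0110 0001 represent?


Each 4-bit group → digit:
  0010 → 2
  0001 → 1
  1000 → 8
  0110 → 6
  0001 → 1
= 21861


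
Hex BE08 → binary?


Each hex digit → 4 binary bits:
  B = 1011
  E = 1110
  0 = 0000
  8 = 1000
Concatenate: 1011 1110 0000 1000
= 1011111000001000


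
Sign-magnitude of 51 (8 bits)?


Sign bit: 0 (positive)
Magnitude: 51 = 0110011
= 00110011


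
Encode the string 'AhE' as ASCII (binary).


String: 'AhE'  (3 characters)
Per-character ASCII lookup:
  'A': uppercase starts at 65: 'A' = 65 + 0 = 65 → 1000001
  'h': lowercase starts at 97: 'h' = 97 + 7 = 104 → 1101000
  'E': uppercase starts at 65: 'E' = 65 + 4 = 69 → 1000101
= 1000001 1101000 1000101


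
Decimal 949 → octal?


Divide by 8 repeatedly:
949 ÷ 8 = 118 remainder 5
118 ÷ 8 = 14 remainder 6
14 ÷ 8 = 1 remainder 6
1 ÷ 8 = 0 remainder 1
Reading remainders bottom-up:
= 0o1665


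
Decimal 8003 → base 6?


Divide by 6 repeatedly:
8003 ÷ 6 = 1333 remainder 5
1333 ÷ 6 = 222 remainder 1
222 ÷ 6 = 37 remainder 0
37 ÷ 6 = 6 remainder 1
6 ÷ 6 = 1 remainder 0
1 ÷ 6 = 0 remainder 1
Reading remainders bottom-up:
= 101015


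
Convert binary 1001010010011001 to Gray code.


Binary: 1001010010011001
Gray code: G = B XOR (B >> 1)
B >> 1 = 0100101001001100
1001010010011001 XOR 0100101001001100:
  1 XOR 0 = 1
  0 XOR 1 = 1
  0 XOR 0 = 0
  1 XOR 0 = 1
  0 XOR 1 = 1
  1 XOR 0 = 1
  0 XOR 1 = 1
  0 XOR 0 = 0
  1 XOR 0 = 1
  0 XOR 1 = 1
  0 XOR 0 = 0
  1 XOR 0 = 1
  1 XOR 1 = 0
  0 XOR 1 = 1
  0 XOR 0 = 0
  1 XOR 0 = 1
= 1101111011010101


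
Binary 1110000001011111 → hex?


Group into 4-bit nibbles: 1110000001011111
  1110 = E
  0000 = 0
  0101 = 5
  1111 = F
= 0xE05F


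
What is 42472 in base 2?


Divide by 2 repeatedly:
42472 ÷ 2 = 21236 remainder 0
21236 ÷ 2 = 10618 remainder 0
10618 ÷ 2 = 5309 remainder 0
5309 ÷ 2 = 2654 remainder 1
2654 ÷ 2 = 1327 remainder 0
1327 ÷ 2 = 663 remainder 1
663 ÷ 2 = 331 remainder 1
331 ÷ 2 = 165 remainder 1
165 ÷ 2 = 82 remainder 1
82 ÷ 2 = 41 remainder 0
41 ÷ 2 = 20 remainder 1
20 ÷ 2 = 10 remainder 0
10 ÷ 2 = 5 remainder 0
5 ÷ 2 = 2 remainder 1
2 ÷ 2 = 1 remainder 0
1 ÷ 2 = 0 remainder 1
Reading remainders bottom-up:
= 1010010111101000


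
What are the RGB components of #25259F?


Hex: #25259F
R = 25₁₆ = 37
G = 25₁₆ = 37
B = 9F₁₆ = 159
= RGB(37, 37, 159)


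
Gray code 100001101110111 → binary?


Gray code: 100001101110111
MSB stays the same: 1
Each subsequent bit = prev_binary XOR current_gray:
  B[1] = 1 XOR 0 = 1
  B[2] = 1 XOR 0 = 1
  B[3] = 1 XOR 0 = 1
  B[4] = 1 XOR 0 = 1
  B[5] = 1 XOR 1 = 0
  B[6] = 0 XOR 1 = 1
  B[7] = 1 XOR 0 = 1
  B[8] = 1 XOR 1 = 0
  B[9] = 0 XOR 1 = 1
  B[10] = 1 XOR 1 = 0
  B[11] = 0 XOR 0 = 0
  B[12] = 0 XOR 1 = 1
  B[13] = 1 XOR 1 = 0
  B[14] = 0 XOR 1 = 1
= 111110110100101 (32165 decimal)


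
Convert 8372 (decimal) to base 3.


Divide by 3 repeatedly:
8372 ÷ 3 = 2790 remainder 2
2790 ÷ 3 = 930 remainder 0
930 ÷ 3 = 310 remainder 0
310 ÷ 3 = 103 remainder 1
103 ÷ 3 = 34 remainder 1
34 ÷ 3 = 11 remainder 1
11 ÷ 3 = 3 remainder 2
3 ÷ 3 = 1 remainder 0
1 ÷ 3 = 0 remainder 1
Reading remainders bottom-up:
= 102111002


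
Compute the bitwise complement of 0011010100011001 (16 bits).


Original: 0011010100011001
Invert all bits:
  bit 0: 0 → 1
  bit 1: 0 → 1
  bit 2: 1 → 0
  bit 3: 1 → 0
  bit 4: 0 → 1
  bit 5: 1 → 0
  bit 6: 0 → 1
  bit 7: 1 → 0
  bit 8: 0 → 1
  bit 9: 0 → 1
  bit 10: 0 → 1
  bit 11: 1 → 0
  bit 12: 1 → 0
  bit 13: 0 → 1
  bit 14: 0 → 1
  bit 15: 1 → 0
= 1100101011100110


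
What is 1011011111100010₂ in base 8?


Group into 3-bit groups: 001011011111100010
  001 = 1
  011 = 3
  011 = 3
  111 = 7
  100 = 4
  010 = 2
= 0o133742


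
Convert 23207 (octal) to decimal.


Positional values:
Position 0: 7 × 8^0 = 7
Position 1: 0 × 8^1 = 0
Position 2: 2 × 8^2 = 128
Position 3: 3 × 8^3 = 1536
Position 4: 2 × 8^4 = 8192
Sum = 7 + 0 + 128 + 1536 + 8192
= 9863


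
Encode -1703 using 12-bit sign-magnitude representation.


Sign bit: 1 (negative)
Magnitude: 1703 = 11010100111
= 111010100111


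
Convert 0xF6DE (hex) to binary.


Each hex digit → 4 binary bits:
  F = 1111
  6 = 0110
  D = 1101
  E = 1110
Concatenate: 1111 0110 1101 1110
= 1111011011011110


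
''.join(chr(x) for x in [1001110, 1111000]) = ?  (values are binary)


Codes (binary): 1001110 1111000
Per-code ASCII lookup:
  1001110 = 78  (range 65-90: uppercase, 78 - 65 = 13) → 'N'
  1111000 = 120  (range 97-122: lowercase, 120 - 97 = 23) → 'x'
= 'Nx'


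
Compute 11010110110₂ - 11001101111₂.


Align and subtract column by column (LSB to MSB, borrowing when needed):
  11010110110
- 11001101111
  -----------
  col 0: (0 - 0 borrow-in) - 1 → borrow from next column: (0+2) - 1 = 1, borrow out 1
  col 1: (1 - 1 borrow-in) - 1 → borrow from next column: (0+2) - 1 = 1, borrow out 1
  col 2: (1 - 1 borrow-in) - 1 → borrow from next column: (0+2) - 1 = 1, borrow out 1
  col 3: (0 - 1 borrow-in) - 1 → borrow from next column: (-1+2) - 1 = 0, borrow out 1
  col 4: (1 - 1 borrow-in) - 0 → 0 - 0 = 0, borrow out 0
  col 5: (1 - 0 borrow-in) - 1 → 1 - 1 = 0, borrow out 0
  col 6: (0 - 0 borrow-in) - 1 → borrow from next column: (0+2) - 1 = 1, borrow out 1
  col 7: (1 - 1 borrow-in) - 0 → 0 - 0 = 0, borrow out 0
  col 8: (0 - 0 borrow-in) - 0 → 0 - 0 = 0, borrow out 0
  col 9: (1 - 0 borrow-in) - 1 → 1 - 1 = 0, borrow out 0
  col 10: (1 - 0 borrow-in) - 1 → 1 - 1 = 0, borrow out 0
Reading bits MSB→LSB: 00001000111
Strip leading zeros: 1000111
= 1000111


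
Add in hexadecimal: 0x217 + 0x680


Align and add column by column (LSB to MSB, each column mod 16 with carry):
  0217
+ 0680
  ----
  col 0: 7(7) + 0(0) + 0 (carry in) = 7 → 7(7), carry out 0
  col 1: 1(1) + 8(8) + 0 (carry in) = 9 → 9(9), carry out 0
  col 2: 2(2) + 6(6) + 0 (carry in) = 8 → 8(8), carry out 0
  col 3: 0(0) + 0(0) + 0 (carry in) = 0 → 0(0), carry out 0
Reading digits MSB→LSB: 0897
Strip leading zeros: 897
= 0x897


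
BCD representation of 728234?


Each digit → 4-bit binary:
  7 → 0111
  2 → 0010
  8 → 1000
  2 → 0010
  3 → 0011
  4 → 0100
= 0111 0010 1000 0010 0011 0100


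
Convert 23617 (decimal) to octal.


Divide by 8 repeatedly:
23617 ÷ 8 = 2952 remainder 1
2952 ÷ 8 = 369 remainder 0
369 ÷ 8 = 46 remainder 1
46 ÷ 8 = 5 remainder 6
5 ÷ 8 = 0 remainder 5
Reading remainders bottom-up:
= 0o56101


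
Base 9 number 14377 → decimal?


Positional values (base 9):
  7 × 9^0 = 7 × 1 = 7
  7 × 9^1 = 7 × 9 = 63
  3 × 9^2 = 3 × 81 = 243
  4 × 9^3 = 4 × 729 = 2916
  1 × 9^4 = 1 × 6561 = 6561
Sum = 7 + 63 + 243 + 2916 + 6561
= 9790


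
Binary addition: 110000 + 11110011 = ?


Align and add column by column (LSB to MSB, carry propagating):
  000110000
+ 011110011
  ---------
  col 0: 0 + 1 + 0 (carry in) = 1 → bit 1, carry out 0
  col 1: 0 + 1 + 0 (carry in) = 1 → bit 1, carry out 0
  col 2: 0 + 0 + 0 (carry in) = 0 → bit 0, carry out 0
  col 3: 0 + 0 + 0 (carry in) = 0 → bit 0, carry out 0
  col 4: 1 + 1 + 0 (carry in) = 2 → bit 0, carry out 1
  col 5: 1 + 1 + 1 (carry in) = 3 → bit 1, carry out 1
  col 6: 0 + 1 + 1 (carry in) = 2 → bit 0, carry out 1
  col 7: 0 + 1 + 1 (carry in) = 2 → bit 0, carry out 1
  col 8: 0 + 0 + 1 (carry in) = 1 → bit 1, carry out 0
Reading bits MSB→LSB: 100100011
Strip leading zeros: 100100011
= 100100011


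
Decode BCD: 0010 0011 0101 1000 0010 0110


Each 4-bit group → digit:
  0010 → 2
  0011 → 3
  0101 → 5
  1000 → 8
  0010 → 2
  0110 → 6
= 235826


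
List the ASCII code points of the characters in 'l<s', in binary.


String: 'l<s'  (3 characters)
Per-character ASCII lookup:
  'l': lowercase starts at 97: 'l' = 97 + 11 = 108 → 1101100
  '<': special character: '<' = 60 → 111100
  's': lowercase starts at 97: 's' = 97 + 18 = 115 → 1110011
= 1101100 111100 1110011


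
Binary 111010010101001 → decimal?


Positional values:
Bit 0: 1 × 2^0 = 1
Bit 3: 1 × 2^3 = 8
Bit 5: 1 × 2^5 = 32
Bit 7: 1 × 2^7 = 128
Bit 10: 1 × 2^10 = 1024
Bit 12: 1 × 2^12 = 4096
Bit 13: 1 × 2^13 = 8192
Bit 14: 1 × 2^14 = 16384
Sum = 1 + 8 + 32 + 128 + 1024 + 4096 + 8192 + 16384
= 29865


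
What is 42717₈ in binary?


Each octal digit → 3 binary bits:
  4 = 100
  2 = 010
  7 = 111
  1 = 001
  7 = 111
Concatenate: 100 010 111 001 111
= 100010111001111


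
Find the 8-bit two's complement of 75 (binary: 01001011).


Original: 01001011
Step 1 - Invert all bits: 10110100
Step 2 - Add 1: 10110100 + 1
= 10110101 (represents -75)


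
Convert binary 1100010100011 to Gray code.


Binary: 1100010100011
Gray code: G = B XOR (B >> 1)
B >> 1 = 0110001010001
1100010100011 XOR 0110001010001:
  1 XOR 0 = 1
  1 XOR 1 = 0
  0 XOR 1 = 1
  0 XOR 0 = 0
  0 XOR 0 = 0
  1 XOR 0 = 1
  0 XOR 1 = 1
  1 XOR 0 = 1
  0 XOR 1 = 1
  0 XOR 0 = 0
  0 XOR 0 = 0
  1 XOR 0 = 1
  1 XOR 1 = 0
= 1010011110010


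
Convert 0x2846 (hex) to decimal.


Positional values:
Position 0: 6 × 16^0 = 6 × 1 = 6
Position 1: 4 × 16^1 = 4 × 16 = 64
Position 2: 8 × 16^2 = 8 × 256 = 2048
Position 3: 2 × 16^3 = 2 × 4096 = 8192
Sum = 6 + 64 + 2048 + 8192
= 10310


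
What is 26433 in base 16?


Divide by 16 repeatedly:
26433 ÷ 16 = 1652 remainder 1 (1)
1652 ÷ 16 = 103 remainder 4 (4)
103 ÷ 16 = 6 remainder 7 (7)
6 ÷ 16 = 0 remainder 6 (6)
Reading remainders bottom-up:
= 0x6741


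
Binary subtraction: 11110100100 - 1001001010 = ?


Align and subtract column by column (LSB to MSB, borrowing when needed):
  11110100100
- 01001001010
  -----------
  col 0: (0 - 0 borrow-in) - 0 → 0 - 0 = 0, borrow out 0
  col 1: (0 - 0 borrow-in) - 1 → borrow from next column: (0+2) - 1 = 1, borrow out 1
  col 2: (1 - 1 borrow-in) - 0 → 0 - 0 = 0, borrow out 0
  col 3: (0 - 0 borrow-in) - 1 → borrow from next column: (0+2) - 1 = 1, borrow out 1
  col 4: (0 - 1 borrow-in) - 0 → borrow from next column: (-1+2) - 0 = 1, borrow out 1
  col 5: (1 - 1 borrow-in) - 0 → 0 - 0 = 0, borrow out 0
  col 6: (0 - 0 borrow-in) - 1 → borrow from next column: (0+2) - 1 = 1, borrow out 1
  col 7: (1 - 1 borrow-in) - 0 → 0 - 0 = 0, borrow out 0
  col 8: (1 - 0 borrow-in) - 0 → 1 - 0 = 1, borrow out 0
  col 9: (1 - 0 borrow-in) - 1 → 1 - 1 = 0, borrow out 0
  col 10: (1 - 0 borrow-in) - 0 → 1 - 0 = 1, borrow out 0
Reading bits MSB→LSB: 10101011010
Strip leading zeros: 10101011010
= 10101011010


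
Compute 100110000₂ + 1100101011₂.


Align and add column by column (LSB to MSB, carry propagating):
  00100110000
+ 01100101011
  -----------
  col 0: 0 + 1 + 0 (carry in) = 1 → bit 1, carry out 0
  col 1: 0 + 1 + 0 (carry in) = 1 → bit 1, carry out 0
  col 2: 0 + 0 + 0 (carry in) = 0 → bit 0, carry out 0
  col 3: 0 + 1 + 0 (carry in) = 1 → bit 1, carry out 0
  col 4: 1 + 0 + 0 (carry in) = 1 → bit 1, carry out 0
  col 5: 1 + 1 + 0 (carry in) = 2 → bit 0, carry out 1
  col 6: 0 + 0 + 1 (carry in) = 1 → bit 1, carry out 0
  col 7: 0 + 0 + 0 (carry in) = 0 → bit 0, carry out 0
  col 8: 1 + 1 + 0 (carry in) = 2 → bit 0, carry out 1
  col 9: 0 + 1 + 1 (carry in) = 2 → bit 0, carry out 1
  col 10: 0 + 0 + 1 (carry in) = 1 → bit 1, carry out 0
Reading bits MSB→LSB: 10001011011
Strip leading zeros: 10001011011
= 10001011011


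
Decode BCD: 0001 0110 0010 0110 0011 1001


Each 4-bit group → digit:
  0001 → 1
  0110 → 6
  0010 → 2
  0110 → 6
  0011 → 3
  1001 → 9
= 162639


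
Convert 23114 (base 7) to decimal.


Positional values (base 7):
  4 × 7^0 = 4 × 1 = 4
  1 × 7^1 = 1 × 7 = 7
  1 × 7^2 = 1 × 49 = 49
  3 × 7^3 = 3 × 343 = 1029
  2 × 7^4 = 2 × 2401 = 4802
Sum = 4 + 7 + 49 + 1029 + 4802
= 5891


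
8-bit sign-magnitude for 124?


Sign bit: 0 (positive)
Magnitude: 124 = 1111100
= 01111100


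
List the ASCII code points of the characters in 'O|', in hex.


String: 'O|'  (2 characters)
Per-character ASCII lookup:
  'O': uppercase starts at 65: 'O' = 65 + 14 = 79 → 0x4F
  '|': special character: '|' = 124 → 0x7C
= 0x4F 0x7C


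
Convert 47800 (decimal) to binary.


Divide by 2 repeatedly:
47800 ÷ 2 = 23900 remainder 0
23900 ÷ 2 = 11950 remainder 0
11950 ÷ 2 = 5975 remainder 0
5975 ÷ 2 = 2987 remainder 1
2987 ÷ 2 = 1493 remainder 1
1493 ÷ 2 = 746 remainder 1
746 ÷ 2 = 373 remainder 0
373 ÷ 2 = 186 remainder 1
186 ÷ 2 = 93 remainder 0
93 ÷ 2 = 46 remainder 1
46 ÷ 2 = 23 remainder 0
23 ÷ 2 = 11 remainder 1
11 ÷ 2 = 5 remainder 1
5 ÷ 2 = 2 remainder 1
2 ÷ 2 = 1 remainder 0
1 ÷ 2 = 0 remainder 1
Reading remainders bottom-up:
= 1011101010111000


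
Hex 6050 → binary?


Each hex digit → 4 binary bits:
  6 = 0110
  0 = 0000
  5 = 0101
  0 = 0000
Concatenate: 0110 0000 0101 0000
= 0110000001010000


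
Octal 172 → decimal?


Positional values:
Position 0: 2 × 8^0 = 2
Position 1: 7 × 8^1 = 56
Position 2: 1 × 8^2 = 64
Sum = 2 + 56 + 64
= 122


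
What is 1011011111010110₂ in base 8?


Group into 3-bit groups: 001011011111010110
  001 = 1
  011 = 3
  011 = 3
  111 = 7
  010 = 2
  110 = 6
= 0o133726


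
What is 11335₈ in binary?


Each octal digit → 3 binary bits:
  1 = 001
  1 = 001
  3 = 011
  3 = 011
  5 = 101
Concatenate: 001 001 011 011 101
= 001001011011101


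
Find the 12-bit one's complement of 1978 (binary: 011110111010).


Original: 011110111010
Invert all bits:
  bit 0: 0 → 1
  bit 1: 1 → 0
  bit 2: 1 → 0
  bit 3: 1 → 0
  bit 4: 1 → 0
  bit 5: 0 → 1
  bit 6: 1 → 0
  bit 7: 1 → 0
  bit 8: 1 → 0
  bit 9: 0 → 1
  bit 10: 1 → 0
  bit 11: 0 → 1
= 100001000101


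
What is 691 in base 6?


Divide by 6 repeatedly:
691 ÷ 6 = 115 remainder 1
115 ÷ 6 = 19 remainder 1
19 ÷ 6 = 3 remainder 1
3 ÷ 6 = 0 remainder 3
Reading remainders bottom-up:
= 3111


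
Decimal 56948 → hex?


Divide by 16 repeatedly:
56948 ÷ 16 = 3559 remainder 4 (4)
3559 ÷ 16 = 222 remainder 7 (7)
222 ÷ 16 = 13 remainder 14 (E)
13 ÷ 16 = 0 remainder 13 (D)
Reading remainders bottom-up:
= 0xDE74


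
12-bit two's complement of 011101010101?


Original: 011101010101
Step 1 - Invert all bits: 100010101010
Step 2 - Add 1: 100010101010 + 1
= 100010101011 (represents -1877)


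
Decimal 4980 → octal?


Divide by 8 repeatedly:
4980 ÷ 8 = 622 remainder 4
622 ÷ 8 = 77 remainder 6
77 ÷ 8 = 9 remainder 5
9 ÷ 8 = 1 remainder 1
1 ÷ 8 = 0 remainder 1
Reading remainders bottom-up:
= 0o11564


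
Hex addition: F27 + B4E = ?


Align and add column by column (LSB to MSB, each column mod 16 with carry):
  0F27
+ 0B4E
  ----
  col 0: 7(7) + E(14) + 0 (carry in) = 21 → 5(5), carry out 1
  col 1: 2(2) + 4(4) + 1 (carry in) = 7 → 7(7), carry out 0
  col 2: F(15) + B(11) + 0 (carry in) = 26 → A(10), carry out 1
  col 3: 0(0) + 0(0) + 1 (carry in) = 1 → 1(1), carry out 0
Reading digits MSB→LSB: 1A75
Strip leading zeros: 1A75
= 0x1A75


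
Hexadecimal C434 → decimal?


Positional values:
Position 0: 4 × 16^0 = 4 × 1 = 4
Position 1: 3 × 16^1 = 3 × 16 = 48
Position 2: 4 × 16^2 = 4 × 256 = 1024
Position 3: C × 16^3 = 12 × 4096 = 49152
Sum = 4 + 48 + 1024 + 49152
= 50228


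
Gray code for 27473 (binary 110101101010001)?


Binary: 110101101010001
Gray code: G = B XOR (B >> 1)
B >> 1 = 011010110101000
110101101010001 XOR 011010110101000:
  1 XOR 0 = 1
  1 XOR 1 = 0
  0 XOR 1 = 1
  1 XOR 0 = 1
  0 XOR 1 = 1
  1 XOR 0 = 1
  1 XOR 1 = 0
  0 XOR 1 = 1
  1 XOR 0 = 1
  0 XOR 1 = 1
  1 XOR 0 = 1
  0 XOR 1 = 1
  0 XOR 0 = 0
  0 XOR 0 = 0
  1 XOR 0 = 1
= 101111011111001


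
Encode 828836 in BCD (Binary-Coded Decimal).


Each digit → 4-bit binary:
  8 → 1000
  2 → 0010
  8 → 1000
  8 → 1000
  3 → 0011
  6 → 0110
= 1000 0010 1000 1000 0011 0110


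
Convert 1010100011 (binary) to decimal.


Positional values:
Bit 0: 1 × 2^0 = 1
Bit 1: 1 × 2^1 = 2
Bit 5: 1 × 2^5 = 32
Bit 7: 1 × 2^7 = 128
Bit 9: 1 × 2^9 = 512
Sum = 1 + 2 + 32 + 128 + 512
= 675


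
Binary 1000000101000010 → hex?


Group into 4-bit nibbles: 1000000101000010
  1000 = 8
  0001 = 1
  0100 = 4
  0010 = 2
= 0x8142


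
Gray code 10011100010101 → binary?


Gray code: 10011100010101
MSB stays the same: 1
Each subsequent bit = prev_binary XOR current_gray:
  B[1] = 1 XOR 0 = 1
  B[2] = 1 XOR 0 = 1
  B[3] = 1 XOR 1 = 0
  B[4] = 0 XOR 1 = 1
  B[5] = 1 XOR 1 = 0
  B[6] = 0 XOR 0 = 0
  B[7] = 0 XOR 0 = 0
  B[8] = 0 XOR 0 = 0
  B[9] = 0 XOR 1 = 1
  B[10] = 1 XOR 0 = 1
  B[11] = 1 XOR 1 = 0
  B[12] = 0 XOR 0 = 0
  B[13] = 0 XOR 1 = 1
= 11101000011001 (14873 decimal)


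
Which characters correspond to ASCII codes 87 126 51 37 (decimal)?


Codes (decimal): 87 126 51 37
Per-code ASCII lookup:
  87  (range 65-90: uppercase, 87 - 65 = 22) → 'W'
  126  (special character) → '~'
  51  (range 48-57: digits, 51 - 48 = 3) → '3'
  37  (special character) → '%'
= 'W~3%'


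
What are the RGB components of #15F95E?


Hex: #15F95E
R = 15₁₆ = 21
G = F9₁₆ = 249
B = 5E₁₆ = 94
= RGB(21, 249, 94)


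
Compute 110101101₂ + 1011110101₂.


Align and add column by column (LSB to MSB, carry propagating):
  00110101101
+ 01011110101
  -----------
  col 0: 1 + 1 + 0 (carry in) = 2 → bit 0, carry out 1
  col 1: 0 + 0 + 1 (carry in) = 1 → bit 1, carry out 0
  col 2: 1 + 1 + 0 (carry in) = 2 → bit 0, carry out 1
  col 3: 1 + 0 + 1 (carry in) = 2 → bit 0, carry out 1
  col 4: 0 + 1 + 1 (carry in) = 2 → bit 0, carry out 1
  col 5: 1 + 1 + 1 (carry in) = 3 → bit 1, carry out 1
  col 6: 0 + 1 + 1 (carry in) = 2 → bit 0, carry out 1
  col 7: 1 + 1 + 1 (carry in) = 3 → bit 1, carry out 1
  col 8: 1 + 0 + 1 (carry in) = 2 → bit 0, carry out 1
  col 9: 0 + 1 + 1 (carry in) = 2 → bit 0, carry out 1
  col 10: 0 + 0 + 1 (carry in) = 1 → bit 1, carry out 0
Reading bits MSB→LSB: 10010100010
Strip leading zeros: 10010100010
= 10010100010


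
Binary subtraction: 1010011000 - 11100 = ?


Align and subtract column by column (LSB to MSB, borrowing when needed):
  1010011000
- 0000011100
  ----------
  col 0: (0 - 0 borrow-in) - 0 → 0 - 0 = 0, borrow out 0
  col 1: (0 - 0 borrow-in) - 0 → 0 - 0 = 0, borrow out 0
  col 2: (0 - 0 borrow-in) - 1 → borrow from next column: (0+2) - 1 = 1, borrow out 1
  col 3: (1 - 1 borrow-in) - 1 → borrow from next column: (0+2) - 1 = 1, borrow out 1
  col 4: (1 - 1 borrow-in) - 1 → borrow from next column: (0+2) - 1 = 1, borrow out 1
  col 5: (0 - 1 borrow-in) - 0 → borrow from next column: (-1+2) - 0 = 1, borrow out 1
  col 6: (0 - 1 borrow-in) - 0 → borrow from next column: (-1+2) - 0 = 1, borrow out 1
  col 7: (1 - 1 borrow-in) - 0 → 0 - 0 = 0, borrow out 0
  col 8: (0 - 0 borrow-in) - 0 → 0 - 0 = 0, borrow out 0
  col 9: (1 - 0 borrow-in) - 0 → 1 - 0 = 1, borrow out 0
Reading bits MSB→LSB: 1001111100
Strip leading zeros: 1001111100
= 1001111100


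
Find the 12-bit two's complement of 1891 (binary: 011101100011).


Original: 011101100011
Step 1 - Invert all bits: 100010011100
Step 2 - Add 1: 100010011100 + 1
= 100010011101 (represents -1891)


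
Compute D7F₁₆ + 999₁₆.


Align and add column by column (LSB to MSB, each column mod 16 with carry):
  0D7F
+ 0999
  ----
  col 0: F(15) + 9(9) + 0 (carry in) = 24 → 8(8), carry out 1
  col 1: 7(7) + 9(9) + 1 (carry in) = 17 → 1(1), carry out 1
  col 2: D(13) + 9(9) + 1 (carry in) = 23 → 7(7), carry out 1
  col 3: 0(0) + 0(0) + 1 (carry in) = 1 → 1(1), carry out 0
Reading digits MSB→LSB: 1718
Strip leading zeros: 1718
= 0x1718


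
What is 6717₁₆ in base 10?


Positional values:
Position 0: 7 × 16^0 = 7 × 1 = 7
Position 1: 1 × 16^1 = 1 × 16 = 16
Position 2: 7 × 16^2 = 7 × 256 = 1792
Position 3: 6 × 16^3 = 6 × 4096 = 24576
Sum = 7 + 16 + 1792 + 24576
= 26391


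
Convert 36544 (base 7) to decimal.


Positional values (base 7):
  4 × 7^0 = 4 × 1 = 4
  4 × 7^1 = 4 × 7 = 28
  5 × 7^2 = 5 × 49 = 245
  6 × 7^3 = 6 × 343 = 2058
  3 × 7^4 = 3 × 2401 = 7203
Sum = 4 + 28 + 245 + 2058 + 7203
= 9538


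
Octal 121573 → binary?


Each octal digit → 3 binary bits:
  1 = 001
  2 = 010
  1 = 001
  5 = 101
  7 = 111
  3 = 011
Concatenate: 001 010 001 101 111 011
= 001010001101111011


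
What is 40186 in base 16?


Divide by 16 repeatedly:
40186 ÷ 16 = 2511 remainder 10 (A)
2511 ÷ 16 = 156 remainder 15 (F)
156 ÷ 16 = 9 remainder 12 (C)
9 ÷ 16 = 0 remainder 9 (9)
Reading remainders bottom-up:
= 0x9CFA


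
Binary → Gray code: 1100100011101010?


Binary: 1100100011101010
Gray code: G = B XOR (B >> 1)
B >> 1 = 0110010001110101
1100100011101010 XOR 0110010001110101:
  1 XOR 0 = 1
  1 XOR 1 = 0
  0 XOR 1 = 1
  0 XOR 0 = 0
  1 XOR 0 = 1
  0 XOR 1 = 1
  0 XOR 0 = 0
  0 XOR 0 = 0
  1 XOR 0 = 1
  1 XOR 1 = 0
  1 XOR 1 = 0
  0 XOR 1 = 1
  1 XOR 0 = 1
  0 XOR 1 = 1
  1 XOR 0 = 1
  0 XOR 1 = 1
= 1010110010011111


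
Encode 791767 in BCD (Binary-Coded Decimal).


Each digit → 4-bit binary:
  7 → 0111
  9 → 1001
  1 → 0001
  7 → 0111
  6 → 0110
  7 → 0111
= 0111 1001 0001 0111 0110 0111


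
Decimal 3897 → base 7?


Divide by 7 repeatedly:
3897 ÷ 7 = 556 remainder 5
556 ÷ 7 = 79 remainder 3
79 ÷ 7 = 11 remainder 2
11 ÷ 7 = 1 remainder 4
1 ÷ 7 = 0 remainder 1
Reading remainders bottom-up:
= 14235


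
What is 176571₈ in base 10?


Positional values:
Position 0: 1 × 8^0 = 1
Position 1: 7 × 8^1 = 56
Position 2: 5 × 8^2 = 320
Position 3: 6 × 8^3 = 3072
Position 4: 7 × 8^4 = 28672
Position 5: 1 × 8^5 = 32768
Sum = 1 + 56 + 320 + 3072 + 28672 + 32768
= 64889


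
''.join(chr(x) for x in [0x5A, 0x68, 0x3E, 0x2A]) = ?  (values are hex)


Codes (hex): 0x5A 0x68 0x3E 0x2A
Per-code ASCII lookup:
  0x5A = 90  (range 65-90: uppercase, 90 - 65 = 25) → 'Z'
  0x68 = 104  (range 97-122: lowercase, 104 - 97 = 7) → 'h'
  0x3E = 62  (special character) → '>'
  0x2A = 42  (special character) → '*'
= 'Zh>*'


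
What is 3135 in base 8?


Divide by 8 repeatedly:
3135 ÷ 8 = 391 remainder 7
391 ÷ 8 = 48 remainder 7
48 ÷ 8 = 6 remainder 0
6 ÷ 8 = 0 remainder 6
Reading remainders bottom-up:
= 0o6077


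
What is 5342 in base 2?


Divide by 2 repeatedly:
5342 ÷ 2 = 2671 remainder 0
2671 ÷ 2 = 1335 remainder 1
1335 ÷ 2 = 667 remainder 1
667 ÷ 2 = 333 remainder 1
333 ÷ 2 = 166 remainder 1
166 ÷ 2 = 83 remainder 0
83 ÷ 2 = 41 remainder 1
41 ÷ 2 = 20 remainder 1
20 ÷ 2 = 10 remainder 0
10 ÷ 2 = 5 remainder 0
5 ÷ 2 = 2 remainder 1
2 ÷ 2 = 1 remainder 0
1 ÷ 2 = 0 remainder 1
Reading remainders bottom-up:
= 1010011011110


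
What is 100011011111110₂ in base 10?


Positional values:
Bit 1: 1 × 2^1 = 2
Bit 2: 1 × 2^2 = 4
Bit 3: 1 × 2^3 = 8
Bit 4: 1 × 2^4 = 16
Bit 5: 1 × 2^5 = 32
Bit 6: 1 × 2^6 = 64
Bit 7: 1 × 2^7 = 128
Bit 9: 1 × 2^9 = 512
Bit 10: 1 × 2^10 = 1024
Bit 14: 1 × 2^14 = 16384
Sum = 2 + 4 + 8 + 16 + 32 + 64 + 128 + 512 + 1024 + 16384
= 18174


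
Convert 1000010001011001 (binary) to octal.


Group into 3-bit groups: 001000010001011001
  001 = 1
  000 = 0
  010 = 2
  001 = 1
  011 = 3
  001 = 1
= 0o102131


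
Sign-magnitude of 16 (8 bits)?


Sign bit: 0 (positive)
Magnitude: 16 = 0010000
= 00010000


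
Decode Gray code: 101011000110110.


Gray code: 101011000110110
MSB stays the same: 1
Each subsequent bit = prev_binary XOR current_gray:
  B[1] = 1 XOR 0 = 1
  B[2] = 1 XOR 1 = 0
  B[3] = 0 XOR 0 = 0
  B[4] = 0 XOR 1 = 1
  B[5] = 1 XOR 1 = 0
  B[6] = 0 XOR 0 = 0
  B[7] = 0 XOR 0 = 0
  B[8] = 0 XOR 0 = 0
  B[9] = 0 XOR 1 = 1
  B[10] = 1 XOR 1 = 0
  B[11] = 0 XOR 0 = 0
  B[12] = 0 XOR 1 = 1
  B[13] = 1 XOR 1 = 0
  B[14] = 0 XOR 0 = 0
= 110010000100100 (25636 decimal)


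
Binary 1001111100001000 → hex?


Group into 4-bit nibbles: 1001111100001000
  1001 = 9
  1111 = F
  0000 = 0
  1000 = 8
= 0x9F08


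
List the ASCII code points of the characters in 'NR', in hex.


String: 'NR'  (2 characters)
Per-character ASCII lookup:
  'N': uppercase starts at 65: 'N' = 65 + 13 = 78 → 0x4E
  'R': uppercase starts at 65: 'R' = 65 + 17 = 82 → 0x52
= 0x4E 0x52


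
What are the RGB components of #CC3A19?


Hex: #CC3A19
R = CC₁₆ = 204
G = 3A₁₆ = 58
B = 19₁₆ = 25
= RGB(204, 58, 25)


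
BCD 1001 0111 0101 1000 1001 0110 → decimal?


Each 4-bit group → digit:
  1001 → 9
  0111 → 7
  0101 → 5
  1000 → 8
  1001 → 9
  0110 → 6
= 975896


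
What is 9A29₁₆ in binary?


Each hex digit → 4 binary bits:
  9 = 1001
  A = 1010
  2 = 0010
  9 = 1001
Concatenate: 1001 1010 0010 1001
= 1001101000101001


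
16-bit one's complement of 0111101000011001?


Original: 0111101000011001
Invert all bits:
  bit 0: 0 → 1
  bit 1: 1 → 0
  bit 2: 1 → 0
  bit 3: 1 → 0
  bit 4: 1 → 0
  bit 5: 0 → 1
  bit 6: 1 → 0
  bit 7: 0 → 1
  bit 8: 0 → 1
  bit 9: 0 → 1
  bit 10: 0 → 1
  bit 11: 1 → 0
  bit 12: 1 → 0
  bit 13: 0 → 1
  bit 14: 0 → 1
  bit 15: 1 → 0
= 1000010111100110


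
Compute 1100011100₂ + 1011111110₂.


Align and add column by column (LSB to MSB, carry propagating):
  01100011100
+ 01011111110
  -----------
  col 0: 0 + 0 + 0 (carry in) = 0 → bit 0, carry out 0
  col 1: 0 + 1 + 0 (carry in) = 1 → bit 1, carry out 0
  col 2: 1 + 1 + 0 (carry in) = 2 → bit 0, carry out 1
  col 3: 1 + 1 + 1 (carry in) = 3 → bit 1, carry out 1
  col 4: 1 + 1 + 1 (carry in) = 3 → bit 1, carry out 1
  col 5: 0 + 1 + 1 (carry in) = 2 → bit 0, carry out 1
  col 6: 0 + 1 + 1 (carry in) = 2 → bit 0, carry out 1
  col 7: 0 + 1 + 1 (carry in) = 2 → bit 0, carry out 1
  col 8: 1 + 0 + 1 (carry in) = 2 → bit 0, carry out 1
  col 9: 1 + 1 + 1 (carry in) = 3 → bit 1, carry out 1
  col 10: 0 + 0 + 1 (carry in) = 1 → bit 1, carry out 0
Reading bits MSB→LSB: 11000011010
Strip leading zeros: 11000011010
= 11000011010


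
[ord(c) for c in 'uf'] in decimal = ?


String: 'uf'  (2 characters)
Per-character ASCII lookup:
  'u': lowercase starts at 97: 'u' = 97 + 20 = 117
  'f': lowercase starts at 97: 'f' = 97 + 5 = 102
= 117 102


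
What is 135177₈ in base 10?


Positional values:
Position 0: 7 × 8^0 = 7
Position 1: 7 × 8^1 = 56
Position 2: 1 × 8^2 = 64
Position 3: 5 × 8^3 = 2560
Position 4: 3 × 8^4 = 12288
Position 5: 1 × 8^5 = 32768
Sum = 7 + 56 + 64 + 2560 + 12288 + 32768
= 47743


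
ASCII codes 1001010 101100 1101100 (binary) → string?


Codes (binary): 1001010 101100 1101100
Per-code ASCII lookup:
  1001010 = 74  (range 65-90: uppercase, 74 - 65 = 9) → 'J'
  101100 = 44  (special character) → ','
  1101100 = 108  (range 97-122: lowercase, 108 - 97 = 11) → 'l'
= 'J,l'


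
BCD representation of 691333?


Each digit → 4-bit binary:
  6 → 0110
  9 → 1001
  1 → 0001
  3 → 0011
  3 → 0011
  3 → 0011
= 0110 1001 0001 0011 0011 0011


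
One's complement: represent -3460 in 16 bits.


Original: 0000110110000100
Invert all bits:
  bit 0: 0 → 1
  bit 1: 0 → 1
  bit 2: 0 → 1
  bit 3: 0 → 1
  bit 4: 1 → 0
  bit 5: 1 → 0
  bit 6: 0 → 1
  bit 7: 1 → 0
  bit 8: 1 → 0
  bit 9: 0 → 1
  bit 10: 0 → 1
  bit 11: 0 → 1
  bit 12: 0 → 1
  bit 13: 1 → 0
  bit 14: 0 → 1
  bit 15: 0 → 1
= 1111001001111011


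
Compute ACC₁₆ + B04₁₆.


Align and add column by column (LSB to MSB, each column mod 16 with carry):
  0ACC
+ 0B04
  ----
  col 0: C(12) + 4(4) + 0 (carry in) = 16 → 0(0), carry out 1
  col 1: C(12) + 0(0) + 1 (carry in) = 13 → D(13), carry out 0
  col 2: A(10) + B(11) + 0 (carry in) = 21 → 5(5), carry out 1
  col 3: 0(0) + 0(0) + 1 (carry in) = 1 → 1(1), carry out 0
Reading digits MSB→LSB: 15D0
Strip leading zeros: 15D0
= 0x15D0


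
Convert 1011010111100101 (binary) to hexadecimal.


Group into 4-bit nibbles: 1011010111100101
  1011 = B
  0101 = 5
  1110 = E
  0101 = 5
= 0xB5E5


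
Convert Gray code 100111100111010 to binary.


Gray code: 100111100111010
MSB stays the same: 1
Each subsequent bit = prev_binary XOR current_gray:
  B[1] = 1 XOR 0 = 1
  B[2] = 1 XOR 0 = 1
  B[3] = 1 XOR 1 = 0
  B[4] = 0 XOR 1 = 1
  B[5] = 1 XOR 1 = 0
  B[6] = 0 XOR 1 = 1
  B[7] = 1 XOR 0 = 1
  B[8] = 1 XOR 0 = 1
  B[9] = 1 XOR 1 = 0
  B[10] = 0 XOR 1 = 1
  B[11] = 1 XOR 1 = 0
  B[12] = 0 XOR 0 = 0
  B[13] = 0 XOR 1 = 1
  B[14] = 1 XOR 0 = 1
= 111010111010011 (30163 decimal)


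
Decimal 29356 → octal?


Divide by 8 repeatedly:
29356 ÷ 8 = 3669 remainder 4
3669 ÷ 8 = 458 remainder 5
458 ÷ 8 = 57 remainder 2
57 ÷ 8 = 7 remainder 1
7 ÷ 8 = 0 remainder 7
Reading remainders bottom-up:
= 0o71254


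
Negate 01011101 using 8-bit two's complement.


Original: 01011101
Step 1 - Invert all bits: 10100010
Step 2 - Add 1: 10100010 + 1
= 10100011 (represents -93)


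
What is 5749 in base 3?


Divide by 3 repeatedly:
5749 ÷ 3 = 1916 remainder 1
1916 ÷ 3 = 638 remainder 2
638 ÷ 3 = 212 remainder 2
212 ÷ 3 = 70 remainder 2
70 ÷ 3 = 23 remainder 1
23 ÷ 3 = 7 remainder 2
7 ÷ 3 = 2 remainder 1
2 ÷ 3 = 0 remainder 2
Reading remainders bottom-up:
= 21212221


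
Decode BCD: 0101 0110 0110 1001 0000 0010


Each 4-bit group → digit:
  0101 → 5
  0110 → 6
  0110 → 6
  1001 → 9
  0000 → 0
  0010 → 2
= 566902


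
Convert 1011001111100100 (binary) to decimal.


Positional values:
Bit 2: 1 × 2^2 = 4
Bit 5: 1 × 2^5 = 32
Bit 6: 1 × 2^6 = 64
Bit 7: 1 × 2^7 = 128
Bit 8: 1 × 2^8 = 256
Bit 9: 1 × 2^9 = 512
Bit 12: 1 × 2^12 = 4096
Bit 13: 1 × 2^13 = 8192
Bit 15: 1 × 2^15 = 32768
Sum = 4 + 32 + 64 + 128 + 256 + 512 + 4096 + 8192 + 32768
= 46052


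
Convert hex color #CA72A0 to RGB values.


Hex: #CA72A0
R = CA₁₆ = 202
G = 72₁₆ = 114
B = A0₁₆ = 160
= RGB(202, 114, 160)


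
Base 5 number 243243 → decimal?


Positional values (base 5):
  3 × 5^0 = 3 × 1 = 3
  4 × 5^1 = 4 × 5 = 20
  2 × 5^2 = 2 × 25 = 50
  3 × 5^3 = 3 × 125 = 375
  4 × 5^4 = 4 × 625 = 2500
  2 × 5^5 = 2 × 3125 = 6250
Sum = 3 + 20 + 50 + 375 + 2500 + 6250
= 9198


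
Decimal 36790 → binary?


Divide by 2 repeatedly:
36790 ÷ 2 = 18395 remainder 0
18395 ÷ 2 = 9197 remainder 1
9197 ÷ 2 = 4598 remainder 1
4598 ÷ 2 = 2299 remainder 0
2299 ÷ 2 = 1149 remainder 1
1149 ÷ 2 = 574 remainder 1
574 ÷ 2 = 287 remainder 0
287 ÷ 2 = 143 remainder 1
143 ÷ 2 = 71 remainder 1
71 ÷ 2 = 35 remainder 1
35 ÷ 2 = 17 remainder 1
17 ÷ 2 = 8 remainder 1
8 ÷ 2 = 4 remainder 0
4 ÷ 2 = 2 remainder 0
2 ÷ 2 = 1 remainder 0
1 ÷ 2 = 0 remainder 1
Reading remainders bottom-up:
= 1000111110110110


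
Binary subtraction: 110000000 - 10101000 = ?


Align and subtract column by column (LSB to MSB, borrowing when needed):
  110000000
- 010101000
  ---------
  col 0: (0 - 0 borrow-in) - 0 → 0 - 0 = 0, borrow out 0
  col 1: (0 - 0 borrow-in) - 0 → 0 - 0 = 0, borrow out 0
  col 2: (0 - 0 borrow-in) - 0 → 0 - 0 = 0, borrow out 0
  col 3: (0 - 0 borrow-in) - 1 → borrow from next column: (0+2) - 1 = 1, borrow out 1
  col 4: (0 - 1 borrow-in) - 0 → borrow from next column: (-1+2) - 0 = 1, borrow out 1
  col 5: (0 - 1 borrow-in) - 1 → borrow from next column: (-1+2) - 1 = 0, borrow out 1
  col 6: (0 - 1 borrow-in) - 0 → borrow from next column: (-1+2) - 0 = 1, borrow out 1
  col 7: (1 - 1 borrow-in) - 1 → borrow from next column: (0+2) - 1 = 1, borrow out 1
  col 8: (1 - 1 borrow-in) - 0 → 0 - 0 = 0, borrow out 0
Reading bits MSB→LSB: 011011000
Strip leading zeros: 11011000
= 11011000


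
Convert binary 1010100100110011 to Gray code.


Binary: 1010100100110011
Gray code: G = B XOR (B >> 1)
B >> 1 = 0101010010011001
1010100100110011 XOR 0101010010011001:
  1 XOR 0 = 1
  0 XOR 1 = 1
  1 XOR 0 = 1
  0 XOR 1 = 1
  1 XOR 0 = 1
  0 XOR 1 = 1
  0 XOR 0 = 0
  1 XOR 0 = 1
  0 XOR 1 = 1
  0 XOR 0 = 0
  1 XOR 0 = 1
  1 XOR 1 = 0
  0 XOR 1 = 1
  0 XOR 0 = 0
  1 XOR 0 = 1
  1 XOR 1 = 0
= 1111110110101010


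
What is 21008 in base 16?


Divide by 16 repeatedly:
21008 ÷ 16 = 1313 remainder 0 (0)
1313 ÷ 16 = 82 remainder 1 (1)
82 ÷ 16 = 5 remainder 2 (2)
5 ÷ 16 = 0 remainder 5 (5)
Reading remainders bottom-up:
= 0x5210


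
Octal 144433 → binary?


Each octal digit → 3 binary bits:
  1 = 001
  4 = 100
  4 = 100
  4 = 100
  3 = 011
  3 = 011
Concatenate: 001 100 100 100 011 011
= 001100100100011011


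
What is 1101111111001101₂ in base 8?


Group into 3-bit groups: 001101111111001101
  001 = 1
  101 = 5
  111 = 7
  111 = 7
  001 = 1
  101 = 5
= 0o157715


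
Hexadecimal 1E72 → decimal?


Positional values:
Position 0: 2 × 16^0 = 2 × 1 = 2
Position 1: 7 × 16^1 = 7 × 16 = 112
Position 2: E × 16^2 = 14 × 256 = 3584
Position 3: 1 × 16^3 = 1 × 4096 = 4096
Sum = 2 + 112 + 3584 + 4096
= 7794


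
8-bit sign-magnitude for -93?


Sign bit: 1 (negative)
Magnitude: 93 = 1011101
= 11011101


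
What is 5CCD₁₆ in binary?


Each hex digit → 4 binary bits:
  5 = 0101
  C = 1100
  C = 1100
  D = 1101
Concatenate: 0101 1100 1100 1101
= 0101110011001101


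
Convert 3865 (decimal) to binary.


Divide by 2 repeatedly:
3865 ÷ 2 = 1932 remainder 1
1932 ÷ 2 = 966 remainder 0
966 ÷ 2 = 483 remainder 0
483 ÷ 2 = 241 remainder 1
241 ÷ 2 = 120 remainder 1
120 ÷ 2 = 60 remainder 0
60 ÷ 2 = 30 remainder 0
30 ÷ 2 = 15 remainder 0
15 ÷ 2 = 7 remainder 1
7 ÷ 2 = 3 remainder 1
3 ÷ 2 = 1 remainder 1
1 ÷ 2 = 0 remainder 1
Reading remainders bottom-up:
= 111100011001
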